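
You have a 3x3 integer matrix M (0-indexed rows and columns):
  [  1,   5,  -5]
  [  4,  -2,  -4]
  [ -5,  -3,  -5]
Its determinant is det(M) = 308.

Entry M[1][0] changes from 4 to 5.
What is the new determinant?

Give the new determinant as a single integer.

det is linear in row 1: changing M[1][0] by delta changes det by delta * cofactor(1,0).
Cofactor C_10 = (-1)^(1+0) * minor(1,0) = 40
Entry delta = 5 - 4 = 1
Det delta = 1 * 40 = 40
New det = 308 + 40 = 348

Answer: 348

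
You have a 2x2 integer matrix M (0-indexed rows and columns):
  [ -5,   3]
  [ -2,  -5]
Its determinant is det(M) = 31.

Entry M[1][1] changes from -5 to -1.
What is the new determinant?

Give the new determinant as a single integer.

det is linear in row 1: changing M[1][1] by delta changes det by delta * cofactor(1,1).
Cofactor C_11 = (-1)^(1+1) * minor(1,1) = -5
Entry delta = -1 - -5 = 4
Det delta = 4 * -5 = -20
New det = 31 + -20 = 11

Answer: 11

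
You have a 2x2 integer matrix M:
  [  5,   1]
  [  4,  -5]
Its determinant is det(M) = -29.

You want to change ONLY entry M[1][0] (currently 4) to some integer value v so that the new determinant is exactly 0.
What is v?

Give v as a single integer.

Answer: -25

Derivation:
det is linear in entry M[1][0]: det = old_det + (v - 4) * C_10
Cofactor C_10 = -1
Want det = 0: -29 + (v - 4) * -1 = 0
  (v - 4) = 29 / -1 = -29
  v = 4 + (-29) = -25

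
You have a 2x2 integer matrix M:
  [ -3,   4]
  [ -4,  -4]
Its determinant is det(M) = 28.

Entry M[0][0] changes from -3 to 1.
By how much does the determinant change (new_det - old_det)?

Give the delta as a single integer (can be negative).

Answer: -16

Derivation:
Cofactor C_00 = -4
Entry delta = 1 - -3 = 4
Det delta = entry_delta * cofactor = 4 * -4 = -16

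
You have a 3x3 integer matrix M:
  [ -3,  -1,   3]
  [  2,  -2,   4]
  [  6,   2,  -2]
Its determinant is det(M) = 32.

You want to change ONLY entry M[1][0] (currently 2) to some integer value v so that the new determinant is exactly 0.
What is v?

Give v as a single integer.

Answer: -6

Derivation:
det is linear in entry M[1][0]: det = old_det + (v - 2) * C_10
Cofactor C_10 = 4
Want det = 0: 32 + (v - 2) * 4 = 0
  (v - 2) = -32 / 4 = -8
  v = 2 + (-8) = -6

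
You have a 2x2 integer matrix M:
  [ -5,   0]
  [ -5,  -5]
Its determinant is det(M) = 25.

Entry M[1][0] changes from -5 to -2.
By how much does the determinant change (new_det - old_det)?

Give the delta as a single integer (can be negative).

Answer: 0

Derivation:
Cofactor C_10 = 0
Entry delta = -2 - -5 = 3
Det delta = entry_delta * cofactor = 3 * 0 = 0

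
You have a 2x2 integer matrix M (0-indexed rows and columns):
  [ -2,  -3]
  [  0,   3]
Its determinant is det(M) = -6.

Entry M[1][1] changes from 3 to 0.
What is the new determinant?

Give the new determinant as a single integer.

det is linear in row 1: changing M[1][1] by delta changes det by delta * cofactor(1,1).
Cofactor C_11 = (-1)^(1+1) * minor(1,1) = -2
Entry delta = 0 - 3 = -3
Det delta = -3 * -2 = 6
New det = -6 + 6 = 0

Answer: 0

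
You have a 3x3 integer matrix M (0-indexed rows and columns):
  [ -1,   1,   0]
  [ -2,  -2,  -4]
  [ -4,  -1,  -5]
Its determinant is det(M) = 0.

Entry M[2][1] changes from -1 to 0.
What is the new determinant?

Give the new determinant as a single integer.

det is linear in row 2: changing M[2][1] by delta changes det by delta * cofactor(2,1).
Cofactor C_21 = (-1)^(2+1) * minor(2,1) = -4
Entry delta = 0 - -1 = 1
Det delta = 1 * -4 = -4
New det = 0 + -4 = -4

Answer: -4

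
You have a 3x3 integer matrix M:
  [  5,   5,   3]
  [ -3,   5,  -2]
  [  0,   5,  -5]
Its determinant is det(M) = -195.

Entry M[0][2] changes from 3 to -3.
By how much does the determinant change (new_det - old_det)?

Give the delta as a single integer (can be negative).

Answer: 90

Derivation:
Cofactor C_02 = -15
Entry delta = -3 - 3 = -6
Det delta = entry_delta * cofactor = -6 * -15 = 90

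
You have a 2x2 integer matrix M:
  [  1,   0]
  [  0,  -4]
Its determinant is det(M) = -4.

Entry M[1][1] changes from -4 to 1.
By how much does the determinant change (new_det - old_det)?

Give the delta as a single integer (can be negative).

Answer: 5

Derivation:
Cofactor C_11 = 1
Entry delta = 1 - -4 = 5
Det delta = entry_delta * cofactor = 5 * 1 = 5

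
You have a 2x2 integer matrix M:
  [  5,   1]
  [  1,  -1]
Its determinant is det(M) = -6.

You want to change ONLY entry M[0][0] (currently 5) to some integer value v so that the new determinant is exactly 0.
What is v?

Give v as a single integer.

det is linear in entry M[0][0]: det = old_det + (v - 5) * C_00
Cofactor C_00 = -1
Want det = 0: -6 + (v - 5) * -1 = 0
  (v - 5) = 6 / -1 = -6
  v = 5 + (-6) = -1

Answer: -1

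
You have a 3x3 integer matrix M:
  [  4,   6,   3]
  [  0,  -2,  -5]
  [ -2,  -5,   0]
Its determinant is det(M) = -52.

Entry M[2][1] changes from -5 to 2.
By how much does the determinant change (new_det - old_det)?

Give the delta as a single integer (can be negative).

Answer: 140

Derivation:
Cofactor C_21 = 20
Entry delta = 2 - -5 = 7
Det delta = entry_delta * cofactor = 7 * 20 = 140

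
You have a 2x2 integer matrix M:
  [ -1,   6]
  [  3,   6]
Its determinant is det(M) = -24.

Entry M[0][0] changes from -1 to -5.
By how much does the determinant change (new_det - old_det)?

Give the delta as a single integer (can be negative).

Answer: -24

Derivation:
Cofactor C_00 = 6
Entry delta = -5 - -1 = -4
Det delta = entry_delta * cofactor = -4 * 6 = -24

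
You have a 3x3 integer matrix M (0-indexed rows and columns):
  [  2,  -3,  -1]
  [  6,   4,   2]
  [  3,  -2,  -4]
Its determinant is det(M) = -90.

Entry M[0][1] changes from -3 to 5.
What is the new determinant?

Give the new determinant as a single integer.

Answer: 150

Derivation:
det is linear in row 0: changing M[0][1] by delta changes det by delta * cofactor(0,1).
Cofactor C_01 = (-1)^(0+1) * minor(0,1) = 30
Entry delta = 5 - -3 = 8
Det delta = 8 * 30 = 240
New det = -90 + 240 = 150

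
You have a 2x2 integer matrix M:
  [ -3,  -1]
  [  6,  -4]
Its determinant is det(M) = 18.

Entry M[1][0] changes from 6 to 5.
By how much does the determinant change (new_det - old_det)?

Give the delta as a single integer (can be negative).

Cofactor C_10 = 1
Entry delta = 5 - 6 = -1
Det delta = entry_delta * cofactor = -1 * 1 = -1

Answer: -1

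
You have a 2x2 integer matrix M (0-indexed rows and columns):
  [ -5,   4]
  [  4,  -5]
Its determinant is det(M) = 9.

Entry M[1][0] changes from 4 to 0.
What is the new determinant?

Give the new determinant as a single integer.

Answer: 25

Derivation:
det is linear in row 1: changing M[1][0] by delta changes det by delta * cofactor(1,0).
Cofactor C_10 = (-1)^(1+0) * minor(1,0) = -4
Entry delta = 0 - 4 = -4
Det delta = -4 * -4 = 16
New det = 9 + 16 = 25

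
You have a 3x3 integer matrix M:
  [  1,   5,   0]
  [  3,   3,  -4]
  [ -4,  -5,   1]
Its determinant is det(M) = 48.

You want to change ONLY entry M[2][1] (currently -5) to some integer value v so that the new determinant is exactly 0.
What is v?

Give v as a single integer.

Answer: -17

Derivation:
det is linear in entry M[2][1]: det = old_det + (v - -5) * C_21
Cofactor C_21 = 4
Want det = 0: 48 + (v - -5) * 4 = 0
  (v - -5) = -48 / 4 = -12
  v = -5 + (-12) = -17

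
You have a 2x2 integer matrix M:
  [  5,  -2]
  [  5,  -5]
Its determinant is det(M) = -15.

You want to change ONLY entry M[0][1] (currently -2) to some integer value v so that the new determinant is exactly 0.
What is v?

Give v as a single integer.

det is linear in entry M[0][1]: det = old_det + (v - -2) * C_01
Cofactor C_01 = -5
Want det = 0: -15 + (v - -2) * -5 = 0
  (v - -2) = 15 / -5 = -3
  v = -2 + (-3) = -5

Answer: -5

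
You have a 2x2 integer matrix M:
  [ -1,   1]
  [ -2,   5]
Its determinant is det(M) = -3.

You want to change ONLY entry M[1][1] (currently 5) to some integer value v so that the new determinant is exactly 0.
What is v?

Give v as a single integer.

det is linear in entry M[1][1]: det = old_det + (v - 5) * C_11
Cofactor C_11 = -1
Want det = 0: -3 + (v - 5) * -1 = 0
  (v - 5) = 3 / -1 = -3
  v = 5 + (-3) = 2

Answer: 2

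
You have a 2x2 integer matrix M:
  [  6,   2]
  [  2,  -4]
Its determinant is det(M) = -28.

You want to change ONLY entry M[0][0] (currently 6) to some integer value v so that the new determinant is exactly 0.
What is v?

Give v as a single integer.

det is linear in entry M[0][0]: det = old_det + (v - 6) * C_00
Cofactor C_00 = -4
Want det = 0: -28 + (v - 6) * -4 = 0
  (v - 6) = 28 / -4 = -7
  v = 6 + (-7) = -1

Answer: -1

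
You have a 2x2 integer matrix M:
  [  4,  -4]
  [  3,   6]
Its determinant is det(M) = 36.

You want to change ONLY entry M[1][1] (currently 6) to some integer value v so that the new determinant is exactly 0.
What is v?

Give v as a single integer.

Answer: -3

Derivation:
det is linear in entry M[1][1]: det = old_det + (v - 6) * C_11
Cofactor C_11 = 4
Want det = 0: 36 + (v - 6) * 4 = 0
  (v - 6) = -36 / 4 = -9
  v = 6 + (-9) = -3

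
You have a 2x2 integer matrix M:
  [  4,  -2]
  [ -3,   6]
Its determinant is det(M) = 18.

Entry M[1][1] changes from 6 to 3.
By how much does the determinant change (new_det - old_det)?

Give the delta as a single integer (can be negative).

Answer: -12

Derivation:
Cofactor C_11 = 4
Entry delta = 3 - 6 = -3
Det delta = entry_delta * cofactor = -3 * 4 = -12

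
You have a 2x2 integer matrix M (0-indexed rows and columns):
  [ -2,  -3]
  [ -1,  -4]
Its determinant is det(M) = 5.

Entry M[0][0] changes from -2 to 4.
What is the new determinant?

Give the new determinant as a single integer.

Answer: -19

Derivation:
det is linear in row 0: changing M[0][0] by delta changes det by delta * cofactor(0,0).
Cofactor C_00 = (-1)^(0+0) * minor(0,0) = -4
Entry delta = 4 - -2 = 6
Det delta = 6 * -4 = -24
New det = 5 + -24 = -19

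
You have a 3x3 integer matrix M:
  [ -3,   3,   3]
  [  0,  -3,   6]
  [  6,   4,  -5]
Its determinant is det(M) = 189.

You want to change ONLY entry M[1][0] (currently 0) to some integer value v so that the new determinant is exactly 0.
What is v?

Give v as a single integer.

Answer: -7

Derivation:
det is linear in entry M[1][0]: det = old_det + (v - 0) * C_10
Cofactor C_10 = 27
Want det = 0: 189 + (v - 0) * 27 = 0
  (v - 0) = -189 / 27 = -7
  v = 0 + (-7) = -7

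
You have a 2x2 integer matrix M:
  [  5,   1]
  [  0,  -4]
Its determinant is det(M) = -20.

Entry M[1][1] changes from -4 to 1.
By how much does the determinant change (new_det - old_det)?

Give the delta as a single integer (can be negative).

Cofactor C_11 = 5
Entry delta = 1 - -4 = 5
Det delta = entry_delta * cofactor = 5 * 5 = 25

Answer: 25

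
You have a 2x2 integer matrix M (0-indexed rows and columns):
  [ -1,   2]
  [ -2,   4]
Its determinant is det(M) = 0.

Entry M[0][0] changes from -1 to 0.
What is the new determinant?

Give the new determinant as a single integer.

Answer: 4

Derivation:
det is linear in row 0: changing M[0][0] by delta changes det by delta * cofactor(0,0).
Cofactor C_00 = (-1)^(0+0) * minor(0,0) = 4
Entry delta = 0 - -1 = 1
Det delta = 1 * 4 = 4
New det = 0 + 4 = 4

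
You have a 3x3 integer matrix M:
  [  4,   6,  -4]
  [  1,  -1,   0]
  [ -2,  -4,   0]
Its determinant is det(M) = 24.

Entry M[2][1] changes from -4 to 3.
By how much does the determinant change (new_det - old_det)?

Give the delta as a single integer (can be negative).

Answer: -28

Derivation:
Cofactor C_21 = -4
Entry delta = 3 - -4 = 7
Det delta = entry_delta * cofactor = 7 * -4 = -28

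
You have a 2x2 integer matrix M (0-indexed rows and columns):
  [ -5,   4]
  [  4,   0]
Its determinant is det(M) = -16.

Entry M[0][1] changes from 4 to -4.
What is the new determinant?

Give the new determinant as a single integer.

Answer: 16

Derivation:
det is linear in row 0: changing M[0][1] by delta changes det by delta * cofactor(0,1).
Cofactor C_01 = (-1)^(0+1) * minor(0,1) = -4
Entry delta = -4 - 4 = -8
Det delta = -8 * -4 = 32
New det = -16 + 32 = 16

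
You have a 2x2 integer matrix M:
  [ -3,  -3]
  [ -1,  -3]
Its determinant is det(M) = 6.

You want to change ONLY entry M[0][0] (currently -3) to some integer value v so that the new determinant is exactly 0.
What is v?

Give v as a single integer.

Answer: -1

Derivation:
det is linear in entry M[0][0]: det = old_det + (v - -3) * C_00
Cofactor C_00 = -3
Want det = 0: 6 + (v - -3) * -3 = 0
  (v - -3) = -6 / -3 = 2
  v = -3 + (2) = -1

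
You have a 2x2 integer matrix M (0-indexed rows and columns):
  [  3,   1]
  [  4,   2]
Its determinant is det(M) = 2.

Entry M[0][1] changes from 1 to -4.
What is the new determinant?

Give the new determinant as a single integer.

det is linear in row 0: changing M[0][1] by delta changes det by delta * cofactor(0,1).
Cofactor C_01 = (-1)^(0+1) * minor(0,1) = -4
Entry delta = -4 - 1 = -5
Det delta = -5 * -4 = 20
New det = 2 + 20 = 22

Answer: 22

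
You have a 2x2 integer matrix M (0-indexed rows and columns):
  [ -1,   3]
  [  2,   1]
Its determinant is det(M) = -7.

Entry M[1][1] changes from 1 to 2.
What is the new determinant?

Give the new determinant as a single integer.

det is linear in row 1: changing M[1][1] by delta changes det by delta * cofactor(1,1).
Cofactor C_11 = (-1)^(1+1) * minor(1,1) = -1
Entry delta = 2 - 1 = 1
Det delta = 1 * -1 = -1
New det = -7 + -1 = -8

Answer: -8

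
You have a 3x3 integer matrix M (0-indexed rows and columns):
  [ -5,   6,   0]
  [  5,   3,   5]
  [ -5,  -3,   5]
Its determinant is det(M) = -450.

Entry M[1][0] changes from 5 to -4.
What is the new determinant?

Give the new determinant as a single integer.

det is linear in row 1: changing M[1][0] by delta changes det by delta * cofactor(1,0).
Cofactor C_10 = (-1)^(1+0) * minor(1,0) = -30
Entry delta = -4 - 5 = -9
Det delta = -9 * -30 = 270
New det = -450 + 270 = -180

Answer: -180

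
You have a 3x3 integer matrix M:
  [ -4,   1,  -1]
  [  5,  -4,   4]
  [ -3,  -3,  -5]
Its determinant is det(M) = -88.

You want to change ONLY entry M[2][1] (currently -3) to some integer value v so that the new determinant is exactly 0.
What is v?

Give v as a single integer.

Answer: 5

Derivation:
det is linear in entry M[2][1]: det = old_det + (v - -3) * C_21
Cofactor C_21 = 11
Want det = 0: -88 + (v - -3) * 11 = 0
  (v - -3) = 88 / 11 = 8
  v = -3 + (8) = 5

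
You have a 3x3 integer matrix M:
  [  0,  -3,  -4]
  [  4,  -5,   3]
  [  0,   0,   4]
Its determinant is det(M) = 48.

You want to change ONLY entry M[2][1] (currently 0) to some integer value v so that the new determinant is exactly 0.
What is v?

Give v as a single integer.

Answer: 3

Derivation:
det is linear in entry M[2][1]: det = old_det + (v - 0) * C_21
Cofactor C_21 = -16
Want det = 0: 48 + (v - 0) * -16 = 0
  (v - 0) = -48 / -16 = 3
  v = 0 + (3) = 3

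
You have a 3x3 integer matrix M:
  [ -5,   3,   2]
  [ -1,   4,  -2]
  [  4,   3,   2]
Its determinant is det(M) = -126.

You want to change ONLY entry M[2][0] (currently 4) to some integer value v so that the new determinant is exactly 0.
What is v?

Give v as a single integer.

det is linear in entry M[2][0]: det = old_det + (v - 4) * C_20
Cofactor C_20 = -14
Want det = 0: -126 + (v - 4) * -14 = 0
  (v - 4) = 126 / -14 = -9
  v = 4 + (-9) = -5

Answer: -5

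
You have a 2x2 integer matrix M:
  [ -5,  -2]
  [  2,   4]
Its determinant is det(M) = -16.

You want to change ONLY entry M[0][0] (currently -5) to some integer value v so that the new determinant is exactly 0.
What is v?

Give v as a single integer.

det is linear in entry M[0][0]: det = old_det + (v - -5) * C_00
Cofactor C_00 = 4
Want det = 0: -16 + (v - -5) * 4 = 0
  (v - -5) = 16 / 4 = 4
  v = -5 + (4) = -1

Answer: -1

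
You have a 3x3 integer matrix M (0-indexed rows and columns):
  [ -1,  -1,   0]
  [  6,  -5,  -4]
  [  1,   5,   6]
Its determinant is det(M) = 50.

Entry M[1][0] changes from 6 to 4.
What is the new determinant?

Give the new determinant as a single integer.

det is linear in row 1: changing M[1][0] by delta changes det by delta * cofactor(1,0).
Cofactor C_10 = (-1)^(1+0) * minor(1,0) = 6
Entry delta = 4 - 6 = -2
Det delta = -2 * 6 = -12
New det = 50 + -12 = 38

Answer: 38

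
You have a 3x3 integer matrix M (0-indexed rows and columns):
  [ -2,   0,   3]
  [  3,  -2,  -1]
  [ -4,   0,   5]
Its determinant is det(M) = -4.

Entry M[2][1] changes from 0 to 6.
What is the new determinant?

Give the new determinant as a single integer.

Answer: 38

Derivation:
det is linear in row 2: changing M[2][1] by delta changes det by delta * cofactor(2,1).
Cofactor C_21 = (-1)^(2+1) * minor(2,1) = 7
Entry delta = 6 - 0 = 6
Det delta = 6 * 7 = 42
New det = -4 + 42 = 38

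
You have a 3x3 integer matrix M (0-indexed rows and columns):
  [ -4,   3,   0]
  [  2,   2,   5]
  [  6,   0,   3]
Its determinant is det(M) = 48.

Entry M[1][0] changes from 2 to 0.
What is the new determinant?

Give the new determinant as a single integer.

det is linear in row 1: changing M[1][0] by delta changes det by delta * cofactor(1,0).
Cofactor C_10 = (-1)^(1+0) * minor(1,0) = -9
Entry delta = 0 - 2 = -2
Det delta = -2 * -9 = 18
New det = 48 + 18 = 66

Answer: 66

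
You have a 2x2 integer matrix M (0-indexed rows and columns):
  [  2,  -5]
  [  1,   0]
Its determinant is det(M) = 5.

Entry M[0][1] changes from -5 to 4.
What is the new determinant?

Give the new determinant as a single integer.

det is linear in row 0: changing M[0][1] by delta changes det by delta * cofactor(0,1).
Cofactor C_01 = (-1)^(0+1) * minor(0,1) = -1
Entry delta = 4 - -5 = 9
Det delta = 9 * -1 = -9
New det = 5 + -9 = -4

Answer: -4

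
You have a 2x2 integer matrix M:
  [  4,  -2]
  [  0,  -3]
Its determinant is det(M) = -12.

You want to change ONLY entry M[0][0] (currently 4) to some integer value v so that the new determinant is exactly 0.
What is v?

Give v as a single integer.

Answer: 0

Derivation:
det is linear in entry M[0][0]: det = old_det + (v - 4) * C_00
Cofactor C_00 = -3
Want det = 0: -12 + (v - 4) * -3 = 0
  (v - 4) = 12 / -3 = -4
  v = 4 + (-4) = 0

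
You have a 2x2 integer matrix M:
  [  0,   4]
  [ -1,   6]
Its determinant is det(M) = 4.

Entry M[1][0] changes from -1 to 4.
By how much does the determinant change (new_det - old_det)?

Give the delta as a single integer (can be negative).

Cofactor C_10 = -4
Entry delta = 4 - -1 = 5
Det delta = entry_delta * cofactor = 5 * -4 = -20

Answer: -20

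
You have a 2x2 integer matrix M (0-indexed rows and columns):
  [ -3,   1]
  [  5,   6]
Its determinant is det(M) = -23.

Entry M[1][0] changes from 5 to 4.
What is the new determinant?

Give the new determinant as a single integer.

Answer: -22

Derivation:
det is linear in row 1: changing M[1][0] by delta changes det by delta * cofactor(1,0).
Cofactor C_10 = (-1)^(1+0) * minor(1,0) = -1
Entry delta = 4 - 5 = -1
Det delta = -1 * -1 = 1
New det = -23 + 1 = -22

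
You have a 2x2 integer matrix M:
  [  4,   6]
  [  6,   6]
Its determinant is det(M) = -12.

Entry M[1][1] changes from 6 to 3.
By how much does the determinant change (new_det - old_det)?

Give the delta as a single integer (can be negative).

Answer: -12

Derivation:
Cofactor C_11 = 4
Entry delta = 3 - 6 = -3
Det delta = entry_delta * cofactor = -3 * 4 = -12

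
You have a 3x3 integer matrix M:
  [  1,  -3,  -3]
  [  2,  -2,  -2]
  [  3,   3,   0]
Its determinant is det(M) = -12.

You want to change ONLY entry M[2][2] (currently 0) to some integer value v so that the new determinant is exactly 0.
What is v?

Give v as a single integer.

det is linear in entry M[2][2]: det = old_det + (v - 0) * C_22
Cofactor C_22 = 4
Want det = 0: -12 + (v - 0) * 4 = 0
  (v - 0) = 12 / 4 = 3
  v = 0 + (3) = 3

Answer: 3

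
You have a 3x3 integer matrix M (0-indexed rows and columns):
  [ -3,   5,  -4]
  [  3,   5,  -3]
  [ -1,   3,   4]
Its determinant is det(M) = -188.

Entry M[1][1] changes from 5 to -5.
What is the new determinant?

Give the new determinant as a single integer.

det is linear in row 1: changing M[1][1] by delta changes det by delta * cofactor(1,1).
Cofactor C_11 = (-1)^(1+1) * minor(1,1) = -16
Entry delta = -5 - 5 = -10
Det delta = -10 * -16 = 160
New det = -188 + 160 = -28

Answer: -28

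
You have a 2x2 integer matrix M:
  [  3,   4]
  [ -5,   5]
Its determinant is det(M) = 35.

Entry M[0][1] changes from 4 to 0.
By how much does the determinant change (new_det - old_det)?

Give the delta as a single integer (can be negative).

Cofactor C_01 = 5
Entry delta = 0 - 4 = -4
Det delta = entry_delta * cofactor = -4 * 5 = -20

Answer: -20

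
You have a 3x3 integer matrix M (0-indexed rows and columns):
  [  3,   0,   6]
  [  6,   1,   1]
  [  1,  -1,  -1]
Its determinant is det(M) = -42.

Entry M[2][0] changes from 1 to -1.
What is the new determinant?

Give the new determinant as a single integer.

Answer: -30

Derivation:
det is linear in row 2: changing M[2][0] by delta changes det by delta * cofactor(2,0).
Cofactor C_20 = (-1)^(2+0) * minor(2,0) = -6
Entry delta = -1 - 1 = -2
Det delta = -2 * -6 = 12
New det = -42 + 12 = -30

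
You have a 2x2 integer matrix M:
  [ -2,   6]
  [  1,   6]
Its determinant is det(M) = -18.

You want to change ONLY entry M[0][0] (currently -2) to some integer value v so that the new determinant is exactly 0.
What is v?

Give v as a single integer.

Answer: 1

Derivation:
det is linear in entry M[0][0]: det = old_det + (v - -2) * C_00
Cofactor C_00 = 6
Want det = 0: -18 + (v - -2) * 6 = 0
  (v - -2) = 18 / 6 = 3
  v = -2 + (3) = 1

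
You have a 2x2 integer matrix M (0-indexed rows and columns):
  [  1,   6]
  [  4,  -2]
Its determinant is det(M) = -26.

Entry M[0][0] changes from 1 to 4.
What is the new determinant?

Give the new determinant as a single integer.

det is linear in row 0: changing M[0][0] by delta changes det by delta * cofactor(0,0).
Cofactor C_00 = (-1)^(0+0) * minor(0,0) = -2
Entry delta = 4 - 1 = 3
Det delta = 3 * -2 = -6
New det = -26 + -6 = -32

Answer: -32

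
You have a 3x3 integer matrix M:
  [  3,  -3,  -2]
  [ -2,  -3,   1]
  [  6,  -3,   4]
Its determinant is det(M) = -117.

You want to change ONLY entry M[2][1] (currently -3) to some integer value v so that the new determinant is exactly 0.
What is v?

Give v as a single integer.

Answer: 114

Derivation:
det is linear in entry M[2][1]: det = old_det + (v - -3) * C_21
Cofactor C_21 = 1
Want det = 0: -117 + (v - -3) * 1 = 0
  (v - -3) = 117 / 1 = 117
  v = -3 + (117) = 114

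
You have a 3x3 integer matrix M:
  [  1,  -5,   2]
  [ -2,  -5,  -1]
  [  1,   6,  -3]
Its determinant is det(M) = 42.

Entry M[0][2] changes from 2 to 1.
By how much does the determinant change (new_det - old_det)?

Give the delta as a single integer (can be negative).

Answer: 7

Derivation:
Cofactor C_02 = -7
Entry delta = 1 - 2 = -1
Det delta = entry_delta * cofactor = -1 * -7 = 7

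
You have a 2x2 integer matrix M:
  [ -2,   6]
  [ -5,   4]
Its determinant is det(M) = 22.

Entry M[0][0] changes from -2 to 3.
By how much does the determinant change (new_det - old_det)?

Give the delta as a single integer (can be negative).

Answer: 20

Derivation:
Cofactor C_00 = 4
Entry delta = 3 - -2 = 5
Det delta = entry_delta * cofactor = 5 * 4 = 20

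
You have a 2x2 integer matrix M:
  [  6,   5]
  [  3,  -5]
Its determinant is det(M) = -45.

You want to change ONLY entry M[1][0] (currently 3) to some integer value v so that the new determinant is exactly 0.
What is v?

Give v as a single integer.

Answer: -6

Derivation:
det is linear in entry M[1][0]: det = old_det + (v - 3) * C_10
Cofactor C_10 = -5
Want det = 0: -45 + (v - 3) * -5 = 0
  (v - 3) = 45 / -5 = -9
  v = 3 + (-9) = -6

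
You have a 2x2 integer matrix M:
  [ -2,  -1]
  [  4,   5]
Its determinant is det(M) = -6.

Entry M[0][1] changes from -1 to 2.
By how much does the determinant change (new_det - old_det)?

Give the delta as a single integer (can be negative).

Cofactor C_01 = -4
Entry delta = 2 - -1 = 3
Det delta = entry_delta * cofactor = 3 * -4 = -12

Answer: -12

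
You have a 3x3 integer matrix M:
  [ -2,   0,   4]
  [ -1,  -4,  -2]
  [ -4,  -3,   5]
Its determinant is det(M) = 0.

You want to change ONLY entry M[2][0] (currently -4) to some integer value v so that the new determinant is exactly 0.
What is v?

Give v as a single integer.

Answer: -4

Derivation:
det is linear in entry M[2][0]: det = old_det + (v - -4) * C_20
Cofactor C_20 = 16
Want det = 0: 0 + (v - -4) * 16 = 0
  (v - -4) = 0 / 16 = 0
  v = -4 + (0) = -4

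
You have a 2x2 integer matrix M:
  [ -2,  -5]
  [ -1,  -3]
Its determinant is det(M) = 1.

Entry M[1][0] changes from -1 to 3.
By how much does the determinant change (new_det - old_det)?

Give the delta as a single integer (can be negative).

Answer: 20

Derivation:
Cofactor C_10 = 5
Entry delta = 3 - -1 = 4
Det delta = entry_delta * cofactor = 4 * 5 = 20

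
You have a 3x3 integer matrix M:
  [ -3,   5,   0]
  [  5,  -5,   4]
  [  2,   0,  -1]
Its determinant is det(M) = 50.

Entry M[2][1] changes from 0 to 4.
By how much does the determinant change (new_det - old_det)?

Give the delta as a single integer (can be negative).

Answer: 48

Derivation:
Cofactor C_21 = 12
Entry delta = 4 - 0 = 4
Det delta = entry_delta * cofactor = 4 * 12 = 48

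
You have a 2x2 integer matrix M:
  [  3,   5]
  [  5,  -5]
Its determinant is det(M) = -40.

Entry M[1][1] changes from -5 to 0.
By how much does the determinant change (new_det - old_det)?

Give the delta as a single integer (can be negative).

Answer: 15

Derivation:
Cofactor C_11 = 3
Entry delta = 0 - -5 = 5
Det delta = entry_delta * cofactor = 5 * 3 = 15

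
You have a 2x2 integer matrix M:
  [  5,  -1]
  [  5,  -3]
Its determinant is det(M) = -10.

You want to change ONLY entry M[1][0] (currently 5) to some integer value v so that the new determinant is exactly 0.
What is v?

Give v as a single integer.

Answer: 15

Derivation:
det is linear in entry M[1][0]: det = old_det + (v - 5) * C_10
Cofactor C_10 = 1
Want det = 0: -10 + (v - 5) * 1 = 0
  (v - 5) = 10 / 1 = 10
  v = 5 + (10) = 15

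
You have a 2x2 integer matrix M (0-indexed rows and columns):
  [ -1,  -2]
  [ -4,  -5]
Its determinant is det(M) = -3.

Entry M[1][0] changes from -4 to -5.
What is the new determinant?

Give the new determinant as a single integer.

det is linear in row 1: changing M[1][0] by delta changes det by delta * cofactor(1,0).
Cofactor C_10 = (-1)^(1+0) * minor(1,0) = 2
Entry delta = -5 - -4 = -1
Det delta = -1 * 2 = -2
New det = -3 + -2 = -5

Answer: -5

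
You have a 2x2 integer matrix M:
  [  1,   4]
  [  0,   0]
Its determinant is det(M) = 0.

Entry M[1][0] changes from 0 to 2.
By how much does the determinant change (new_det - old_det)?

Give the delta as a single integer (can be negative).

Answer: -8

Derivation:
Cofactor C_10 = -4
Entry delta = 2 - 0 = 2
Det delta = entry_delta * cofactor = 2 * -4 = -8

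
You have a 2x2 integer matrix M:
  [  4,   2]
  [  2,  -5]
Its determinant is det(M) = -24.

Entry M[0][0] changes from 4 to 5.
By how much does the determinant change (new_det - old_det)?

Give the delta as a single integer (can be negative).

Answer: -5

Derivation:
Cofactor C_00 = -5
Entry delta = 5 - 4 = 1
Det delta = entry_delta * cofactor = 1 * -5 = -5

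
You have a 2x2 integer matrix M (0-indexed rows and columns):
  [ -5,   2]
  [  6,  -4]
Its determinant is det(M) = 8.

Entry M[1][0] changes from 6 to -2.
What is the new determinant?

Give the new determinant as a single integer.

Answer: 24

Derivation:
det is linear in row 1: changing M[1][0] by delta changes det by delta * cofactor(1,0).
Cofactor C_10 = (-1)^(1+0) * minor(1,0) = -2
Entry delta = -2 - 6 = -8
Det delta = -8 * -2 = 16
New det = 8 + 16 = 24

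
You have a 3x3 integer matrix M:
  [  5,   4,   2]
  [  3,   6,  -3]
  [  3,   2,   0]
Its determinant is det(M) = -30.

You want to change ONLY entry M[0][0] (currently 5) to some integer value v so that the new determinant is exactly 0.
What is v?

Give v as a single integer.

Answer: 10

Derivation:
det is linear in entry M[0][0]: det = old_det + (v - 5) * C_00
Cofactor C_00 = 6
Want det = 0: -30 + (v - 5) * 6 = 0
  (v - 5) = 30 / 6 = 5
  v = 5 + (5) = 10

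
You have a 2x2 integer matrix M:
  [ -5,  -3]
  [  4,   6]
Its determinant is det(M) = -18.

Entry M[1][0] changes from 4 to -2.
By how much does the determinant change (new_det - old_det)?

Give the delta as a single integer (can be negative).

Answer: -18

Derivation:
Cofactor C_10 = 3
Entry delta = -2 - 4 = -6
Det delta = entry_delta * cofactor = -6 * 3 = -18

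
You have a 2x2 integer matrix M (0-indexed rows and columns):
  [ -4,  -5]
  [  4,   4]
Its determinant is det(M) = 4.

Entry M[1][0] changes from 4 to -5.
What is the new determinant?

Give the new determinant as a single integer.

Answer: -41

Derivation:
det is linear in row 1: changing M[1][0] by delta changes det by delta * cofactor(1,0).
Cofactor C_10 = (-1)^(1+0) * minor(1,0) = 5
Entry delta = -5 - 4 = -9
Det delta = -9 * 5 = -45
New det = 4 + -45 = -41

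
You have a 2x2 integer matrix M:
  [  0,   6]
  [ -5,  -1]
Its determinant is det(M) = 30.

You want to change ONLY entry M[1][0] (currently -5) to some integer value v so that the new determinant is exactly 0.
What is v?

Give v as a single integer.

Answer: 0

Derivation:
det is linear in entry M[1][0]: det = old_det + (v - -5) * C_10
Cofactor C_10 = -6
Want det = 0: 30 + (v - -5) * -6 = 0
  (v - -5) = -30 / -6 = 5
  v = -5 + (5) = 0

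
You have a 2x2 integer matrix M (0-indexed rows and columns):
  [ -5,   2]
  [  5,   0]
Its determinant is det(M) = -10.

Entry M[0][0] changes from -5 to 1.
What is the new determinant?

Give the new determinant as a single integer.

det is linear in row 0: changing M[0][0] by delta changes det by delta * cofactor(0,0).
Cofactor C_00 = (-1)^(0+0) * minor(0,0) = 0
Entry delta = 1 - -5 = 6
Det delta = 6 * 0 = 0
New det = -10 + 0 = -10

Answer: -10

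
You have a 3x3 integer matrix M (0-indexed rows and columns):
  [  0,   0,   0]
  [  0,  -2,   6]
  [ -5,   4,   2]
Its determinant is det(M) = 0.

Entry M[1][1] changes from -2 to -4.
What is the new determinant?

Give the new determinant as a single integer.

Answer: 0

Derivation:
det is linear in row 1: changing M[1][1] by delta changes det by delta * cofactor(1,1).
Cofactor C_11 = (-1)^(1+1) * minor(1,1) = 0
Entry delta = -4 - -2 = -2
Det delta = -2 * 0 = 0
New det = 0 + 0 = 0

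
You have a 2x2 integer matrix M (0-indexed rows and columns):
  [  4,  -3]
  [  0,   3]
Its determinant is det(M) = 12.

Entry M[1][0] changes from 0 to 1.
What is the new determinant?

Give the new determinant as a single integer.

det is linear in row 1: changing M[1][0] by delta changes det by delta * cofactor(1,0).
Cofactor C_10 = (-1)^(1+0) * minor(1,0) = 3
Entry delta = 1 - 0 = 1
Det delta = 1 * 3 = 3
New det = 12 + 3 = 15

Answer: 15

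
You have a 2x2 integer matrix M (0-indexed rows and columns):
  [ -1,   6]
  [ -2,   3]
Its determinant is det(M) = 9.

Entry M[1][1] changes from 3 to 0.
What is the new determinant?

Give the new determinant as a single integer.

det is linear in row 1: changing M[1][1] by delta changes det by delta * cofactor(1,1).
Cofactor C_11 = (-1)^(1+1) * minor(1,1) = -1
Entry delta = 0 - 3 = -3
Det delta = -3 * -1 = 3
New det = 9 + 3 = 12

Answer: 12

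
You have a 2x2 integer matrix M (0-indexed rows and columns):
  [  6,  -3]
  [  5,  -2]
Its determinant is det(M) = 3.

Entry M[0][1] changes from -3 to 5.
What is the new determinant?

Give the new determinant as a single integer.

Answer: -37

Derivation:
det is linear in row 0: changing M[0][1] by delta changes det by delta * cofactor(0,1).
Cofactor C_01 = (-1)^(0+1) * minor(0,1) = -5
Entry delta = 5 - -3 = 8
Det delta = 8 * -5 = -40
New det = 3 + -40 = -37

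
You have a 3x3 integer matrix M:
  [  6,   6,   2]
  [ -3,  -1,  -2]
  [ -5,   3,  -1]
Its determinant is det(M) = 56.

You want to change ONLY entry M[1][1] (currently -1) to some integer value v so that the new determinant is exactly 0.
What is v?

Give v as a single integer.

Answer: -15

Derivation:
det is linear in entry M[1][1]: det = old_det + (v - -1) * C_11
Cofactor C_11 = 4
Want det = 0: 56 + (v - -1) * 4 = 0
  (v - -1) = -56 / 4 = -14
  v = -1 + (-14) = -15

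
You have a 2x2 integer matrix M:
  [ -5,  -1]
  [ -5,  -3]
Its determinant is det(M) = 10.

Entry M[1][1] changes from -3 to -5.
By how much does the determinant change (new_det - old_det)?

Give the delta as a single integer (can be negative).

Answer: 10

Derivation:
Cofactor C_11 = -5
Entry delta = -5 - -3 = -2
Det delta = entry_delta * cofactor = -2 * -5 = 10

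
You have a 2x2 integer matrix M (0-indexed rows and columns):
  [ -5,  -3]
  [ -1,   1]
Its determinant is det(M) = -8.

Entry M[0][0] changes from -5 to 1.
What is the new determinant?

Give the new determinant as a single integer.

Answer: -2

Derivation:
det is linear in row 0: changing M[0][0] by delta changes det by delta * cofactor(0,0).
Cofactor C_00 = (-1)^(0+0) * minor(0,0) = 1
Entry delta = 1 - -5 = 6
Det delta = 6 * 1 = 6
New det = -8 + 6 = -2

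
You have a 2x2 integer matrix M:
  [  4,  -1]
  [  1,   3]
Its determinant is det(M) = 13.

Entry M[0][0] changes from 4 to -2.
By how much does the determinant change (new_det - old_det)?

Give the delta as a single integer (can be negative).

Cofactor C_00 = 3
Entry delta = -2 - 4 = -6
Det delta = entry_delta * cofactor = -6 * 3 = -18

Answer: -18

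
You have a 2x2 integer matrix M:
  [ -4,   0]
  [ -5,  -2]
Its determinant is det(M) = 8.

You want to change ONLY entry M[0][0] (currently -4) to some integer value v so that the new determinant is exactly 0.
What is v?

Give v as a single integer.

det is linear in entry M[0][0]: det = old_det + (v - -4) * C_00
Cofactor C_00 = -2
Want det = 0: 8 + (v - -4) * -2 = 0
  (v - -4) = -8 / -2 = 4
  v = -4 + (4) = 0

Answer: 0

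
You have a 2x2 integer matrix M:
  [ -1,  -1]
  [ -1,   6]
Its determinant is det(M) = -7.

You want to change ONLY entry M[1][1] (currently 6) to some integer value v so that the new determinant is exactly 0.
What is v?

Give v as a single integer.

det is linear in entry M[1][1]: det = old_det + (v - 6) * C_11
Cofactor C_11 = -1
Want det = 0: -7 + (v - 6) * -1 = 0
  (v - 6) = 7 / -1 = -7
  v = 6 + (-7) = -1

Answer: -1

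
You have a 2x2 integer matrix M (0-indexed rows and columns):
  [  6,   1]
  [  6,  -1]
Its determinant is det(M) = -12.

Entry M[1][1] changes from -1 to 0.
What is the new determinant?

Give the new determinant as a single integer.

det is linear in row 1: changing M[1][1] by delta changes det by delta * cofactor(1,1).
Cofactor C_11 = (-1)^(1+1) * minor(1,1) = 6
Entry delta = 0 - -1 = 1
Det delta = 1 * 6 = 6
New det = -12 + 6 = -6

Answer: -6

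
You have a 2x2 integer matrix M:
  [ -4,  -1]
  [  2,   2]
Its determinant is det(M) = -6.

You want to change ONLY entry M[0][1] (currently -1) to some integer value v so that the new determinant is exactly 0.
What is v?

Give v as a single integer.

Answer: -4

Derivation:
det is linear in entry M[0][1]: det = old_det + (v - -1) * C_01
Cofactor C_01 = -2
Want det = 0: -6 + (v - -1) * -2 = 0
  (v - -1) = 6 / -2 = -3
  v = -1 + (-3) = -4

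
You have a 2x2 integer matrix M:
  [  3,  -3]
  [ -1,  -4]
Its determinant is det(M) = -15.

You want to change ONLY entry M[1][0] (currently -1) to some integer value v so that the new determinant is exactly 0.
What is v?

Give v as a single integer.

Answer: 4

Derivation:
det is linear in entry M[1][0]: det = old_det + (v - -1) * C_10
Cofactor C_10 = 3
Want det = 0: -15 + (v - -1) * 3 = 0
  (v - -1) = 15 / 3 = 5
  v = -1 + (5) = 4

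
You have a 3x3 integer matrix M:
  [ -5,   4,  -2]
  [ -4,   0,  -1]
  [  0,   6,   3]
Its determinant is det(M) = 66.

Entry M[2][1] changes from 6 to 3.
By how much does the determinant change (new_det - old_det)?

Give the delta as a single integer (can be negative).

Cofactor C_21 = 3
Entry delta = 3 - 6 = -3
Det delta = entry_delta * cofactor = -3 * 3 = -9

Answer: -9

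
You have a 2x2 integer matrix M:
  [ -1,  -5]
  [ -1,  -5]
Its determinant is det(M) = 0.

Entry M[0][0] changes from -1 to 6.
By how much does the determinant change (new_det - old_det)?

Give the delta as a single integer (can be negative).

Answer: -35

Derivation:
Cofactor C_00 = -5
Entry delta = 6 - -1 = 7
Det delta = entry_delta * cofactor = 7 * -5 = -35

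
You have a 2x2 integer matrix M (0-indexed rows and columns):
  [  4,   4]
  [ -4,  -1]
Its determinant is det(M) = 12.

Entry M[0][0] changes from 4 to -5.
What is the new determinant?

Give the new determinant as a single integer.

det is linear in row 0: changing M[0][0] by delta changes det by delta * cofactor(0,0).
Cofactor C_00 = (-1)^(0+0) * minor(0,0) = -1
Entry delta = -5 - 4 = -9
Det delta = -9 * -1 = 9
New det = 12 + 9 = 21

Answer: 21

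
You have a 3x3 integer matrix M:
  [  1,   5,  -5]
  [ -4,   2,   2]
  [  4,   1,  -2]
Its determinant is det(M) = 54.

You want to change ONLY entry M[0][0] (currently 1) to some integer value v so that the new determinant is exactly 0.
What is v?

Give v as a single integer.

det is linear in entry M[0][0]: det = old_det + (v - 1) * C_00
Cofactor C_00 = -6
Want det = 0: 54 + (v - 1) * -6 = 0
  (v - 1) = -54 / -6 = 9
  v = 1 + (9) = 10

Answer: 10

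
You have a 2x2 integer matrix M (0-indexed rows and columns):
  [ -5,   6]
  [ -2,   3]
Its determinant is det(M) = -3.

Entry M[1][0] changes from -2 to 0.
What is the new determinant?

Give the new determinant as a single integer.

det is linear in row 1: changing M[1][0] by delta changes det by delta * cofactor(1,0).
Cofactor C_10 = (-1)^(1+0) * minor(1,0) = -6
Entry delta = 0 - -2 = 2
Det delta = 2 * -6 = -12
New det = -3 + -12 = -15

Answer: -15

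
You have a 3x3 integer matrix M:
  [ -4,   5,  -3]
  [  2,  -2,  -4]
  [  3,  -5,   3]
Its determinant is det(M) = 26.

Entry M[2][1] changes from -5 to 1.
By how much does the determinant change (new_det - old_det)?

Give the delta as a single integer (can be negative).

Answer: -132

Derivation:
Cofactor C_21 = -22
Entry delta = 1 - -5 = 6
Det delta = entry_delta * cofactor = 6 * -22 = -132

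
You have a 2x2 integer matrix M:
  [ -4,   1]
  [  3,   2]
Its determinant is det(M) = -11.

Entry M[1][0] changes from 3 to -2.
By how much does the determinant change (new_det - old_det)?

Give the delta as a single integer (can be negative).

Answer: 5

Derivation:
Cofactor C_10 = -1
Entry delta = -2 - 3 = -5
Det delta = entry_delta * cofactor = -5 * -1 = 5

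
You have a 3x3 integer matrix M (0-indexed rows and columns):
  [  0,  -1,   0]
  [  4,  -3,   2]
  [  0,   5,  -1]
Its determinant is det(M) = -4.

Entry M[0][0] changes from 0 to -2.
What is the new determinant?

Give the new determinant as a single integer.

Answer: 10

Derivation:
det is linear in row 0: changing M[0][0] by delta changes det by delta * cofactor(0,0).
Cofactor C_00 = (-1)^(0+0) * minor(0,0) = -7
Entry delta = -2 - 0 = -2
Det delta = -2 * -7 = 14
New det = -4 + 14 = 10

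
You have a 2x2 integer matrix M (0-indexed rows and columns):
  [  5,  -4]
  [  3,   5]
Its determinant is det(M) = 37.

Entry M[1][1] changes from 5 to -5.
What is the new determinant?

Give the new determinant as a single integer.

det is linear in row 1: changing M[1][1] by delta changes det by delta * cofactor(1,1).
Cofactor C_11 = (-1)^(1+1) * minor(1,1) = 5
Entry delta = -5 - 5 = -10
Det delta = -10 * 5 = -50
New det = 37 + -50 = -13

Answer: -13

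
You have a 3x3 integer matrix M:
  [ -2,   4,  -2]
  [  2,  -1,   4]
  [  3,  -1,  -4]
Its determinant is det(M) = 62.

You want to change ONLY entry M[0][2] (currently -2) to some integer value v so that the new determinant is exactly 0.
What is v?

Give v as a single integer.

Answer: -64

Derivation:
det is linear in entry M[0][2]: det = old_det + (v - -2) * C_02
Cofactor C_02 = 1
Want det = 0: 62 + (v - -2) * 1 = 0
  (v - -2) = -62 / 1 = -62
  v = -2 + (-62) = -64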